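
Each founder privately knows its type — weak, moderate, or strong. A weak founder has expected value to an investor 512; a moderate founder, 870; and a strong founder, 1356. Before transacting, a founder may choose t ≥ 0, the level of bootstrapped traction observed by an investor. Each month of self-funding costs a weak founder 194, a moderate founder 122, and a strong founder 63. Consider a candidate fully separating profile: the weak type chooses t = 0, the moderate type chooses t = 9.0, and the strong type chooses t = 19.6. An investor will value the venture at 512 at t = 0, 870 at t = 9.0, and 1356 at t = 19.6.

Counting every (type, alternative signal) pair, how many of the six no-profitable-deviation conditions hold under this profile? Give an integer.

Strong (own payoff 1356 − 63×19.6 = 121.2): to t=0 gives 512 → profitable ✗; to t=9.0 gives 870 − 63×9.0 = 303 → profitable ✗.
Moderate (own payoff 870 − 122×9.0 = -228): to t=0 gives 512 → profitable ✗; to t=19.6 gives 1356 − 122×19.6 = -1035.2 → no gain ✓.
Weak (own payoff 512): to t=9.0 gives 870 − 194×9.0 = -876 → no gain ✓; to t=19.6 gives 1356 − 194×19.6 = -2446.4 → no gain ✓.
3 of the 6 constraints hold; not an equilibrium.

3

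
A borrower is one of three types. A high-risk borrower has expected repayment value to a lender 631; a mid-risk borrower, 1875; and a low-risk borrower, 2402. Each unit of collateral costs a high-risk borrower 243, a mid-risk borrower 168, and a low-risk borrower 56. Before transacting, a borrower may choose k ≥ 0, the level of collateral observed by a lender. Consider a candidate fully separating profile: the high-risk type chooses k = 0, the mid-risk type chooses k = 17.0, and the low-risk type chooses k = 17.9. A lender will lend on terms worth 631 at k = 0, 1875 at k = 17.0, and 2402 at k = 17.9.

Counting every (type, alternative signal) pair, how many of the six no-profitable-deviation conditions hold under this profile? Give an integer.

Low-risk (own payoff 2402 − 56×17.9 = 1399.6): to k=0 gives 631 → no gain ✓; to k=17.0 gives 1875 − 56×17.0 = 923 → no gain ✓.
Mid-risk (own payoff 1875 − 168×17.0 = -981): to k=0 gives 631 → profitable ✗; to k=17.9 gives 2402 − 168×17.9 = -605.2 → profitable ✗.
High-risk (own payoff 631): to k=17.0 gives 1875 − 243×17.0 = -2256 → no gain ✓; to k=17.9 gives 2402 − 243×17.9 = -1947.7 → no gain ✓.
4 of the 6 constraints hold; not an equilibrium.

4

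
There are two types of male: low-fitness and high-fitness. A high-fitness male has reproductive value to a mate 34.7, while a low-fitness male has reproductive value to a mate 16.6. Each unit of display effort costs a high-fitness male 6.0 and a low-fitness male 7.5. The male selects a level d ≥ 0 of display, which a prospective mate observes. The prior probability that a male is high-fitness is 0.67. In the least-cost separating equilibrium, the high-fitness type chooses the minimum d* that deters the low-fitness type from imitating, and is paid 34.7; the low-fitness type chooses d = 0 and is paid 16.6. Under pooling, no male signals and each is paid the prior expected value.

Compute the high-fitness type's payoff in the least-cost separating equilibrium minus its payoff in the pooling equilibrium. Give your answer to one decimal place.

Least-cost separating signal: d* solves 16.6 = 34.7 − 7.5·d*, so d* = (34.7 − 16.6)/7.5 ≈ 2.4133.
High-fitness type's separating payoff: 34.7 − 6.0 × d* = 34.7 − 6.0 × (34.7 − 16.6)/7.5 = 34.7 − 108.6/7.5 = 20.22.
Pooling payoff: 0.67 × 34.7 + 0.33 × 16.6 = 28.727.
Difference: 20.22 − 28.727 = -8.507, i.e. -8.5 to one decimal place.
The high-fitness type would prefer the pooling outcome.

-8.5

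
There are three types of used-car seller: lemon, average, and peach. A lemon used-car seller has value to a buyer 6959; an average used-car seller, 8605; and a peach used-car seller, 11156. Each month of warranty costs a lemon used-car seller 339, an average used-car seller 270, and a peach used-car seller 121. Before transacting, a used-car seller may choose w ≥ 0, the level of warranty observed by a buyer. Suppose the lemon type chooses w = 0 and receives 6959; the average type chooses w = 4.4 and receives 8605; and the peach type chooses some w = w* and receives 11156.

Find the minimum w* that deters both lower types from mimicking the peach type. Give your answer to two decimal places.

13.85

Average type (on-path payoff 8605 − 270×4.4 = 7417) won't mimic when 7417 ≥ 11156 − 270·w*, i.e. w* ≥ 13.85.
Lemon type (on-path payoff 6959) won't mimic when 6959 ≥ 11156 − 339·w*, i.e. w* ≥ 12.38.
Both must hold, so w* = max(12.38, 13.85) = 13.85. The average type's constraint binds.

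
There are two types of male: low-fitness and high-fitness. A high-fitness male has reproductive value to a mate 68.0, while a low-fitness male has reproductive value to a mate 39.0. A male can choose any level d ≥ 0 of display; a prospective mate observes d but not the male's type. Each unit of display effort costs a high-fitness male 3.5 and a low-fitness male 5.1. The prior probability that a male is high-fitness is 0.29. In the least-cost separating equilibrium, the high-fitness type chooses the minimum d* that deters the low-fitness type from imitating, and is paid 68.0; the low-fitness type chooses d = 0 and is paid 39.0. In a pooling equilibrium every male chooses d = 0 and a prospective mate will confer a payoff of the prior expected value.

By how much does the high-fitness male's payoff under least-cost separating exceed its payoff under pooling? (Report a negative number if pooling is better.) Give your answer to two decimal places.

0.69

Least-cost separating signal: d* solves 39.0 = 68.0 − 5.1·d*, so d* = (68.0 − 39.0)/5.1 ≈ 5.6863.
High-fitness type's separating payoff: 68.0 − 3.5 × d* = 68.0 − 3.5 × (68.0 − 39.0)/5.1 = 68.0 − 101.5/5.1 ≈ 48.0980.
Pooling payoff: 0.29 × 68.0 + 0.71 × 39.0 = 47.41.
Difference: 48.0980 − 47.41 = 0.688, i.e. 0.69 to two decimal places.
The high-fitness type prefers to separate.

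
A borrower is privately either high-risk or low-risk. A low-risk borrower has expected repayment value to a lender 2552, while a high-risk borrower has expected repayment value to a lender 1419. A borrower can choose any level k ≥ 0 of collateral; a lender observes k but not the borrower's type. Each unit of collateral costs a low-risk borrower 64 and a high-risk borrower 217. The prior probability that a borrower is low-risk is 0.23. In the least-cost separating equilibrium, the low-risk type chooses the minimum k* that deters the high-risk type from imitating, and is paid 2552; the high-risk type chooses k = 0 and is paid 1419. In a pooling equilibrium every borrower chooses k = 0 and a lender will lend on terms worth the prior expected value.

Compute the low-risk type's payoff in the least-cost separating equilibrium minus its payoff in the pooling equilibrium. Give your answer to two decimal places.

Least-cost separating signal: k* solves 1419 = 2552 − 217·k*, so k* = (2552 − 1419)/217 ≈ 5.2212.
Low-risk type's separating payoff: 2552 − 64 × k* = 2552 − 64 × (2552 − 1419)/217 = 2552 − 72512/217 ≈ 2217.8433.
Pooling payoff: 0.23 × 2552 + 0.77 × 1419 = 1679.59.
Difference: 2217.8433 − 1679.59 = 538.2533, i.e. 538.25 to two decimal places.
The low-risk type prefers to separate.

538.25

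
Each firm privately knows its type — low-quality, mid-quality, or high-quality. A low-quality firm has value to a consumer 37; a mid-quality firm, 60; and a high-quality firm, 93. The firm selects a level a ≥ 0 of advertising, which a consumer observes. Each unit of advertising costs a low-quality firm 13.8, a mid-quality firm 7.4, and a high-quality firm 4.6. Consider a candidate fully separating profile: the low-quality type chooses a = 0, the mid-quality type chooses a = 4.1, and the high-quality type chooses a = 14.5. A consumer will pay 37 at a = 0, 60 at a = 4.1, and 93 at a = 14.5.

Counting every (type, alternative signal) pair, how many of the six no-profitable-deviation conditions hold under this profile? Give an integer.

Low-quality (own payoff 37): to a=4.1 gives 60 − 13.8×4.1 = 3.42 → no gain ✓; to a=14.5 gives 93 − 13.8×14.5 = -107.1 → no gain ✓.
High-quality (own payoff 93 − 4.6×14.5 = 26.3): to a=0 gives 37 → profitable ✗; to a=4.1 gives 60 − 4.6×4.1 = 41.14 → profitable ✗.
Mid-quality (own payoff 60 − 7.4×4.1 = 29.66): to a=0 gives 37 → profitable ✗; to a=14.5 gives 93 − 7.4×14.5 = -14.3 → no gain ✓.
3 of the 6 constraints hold; not an equilibrium.

3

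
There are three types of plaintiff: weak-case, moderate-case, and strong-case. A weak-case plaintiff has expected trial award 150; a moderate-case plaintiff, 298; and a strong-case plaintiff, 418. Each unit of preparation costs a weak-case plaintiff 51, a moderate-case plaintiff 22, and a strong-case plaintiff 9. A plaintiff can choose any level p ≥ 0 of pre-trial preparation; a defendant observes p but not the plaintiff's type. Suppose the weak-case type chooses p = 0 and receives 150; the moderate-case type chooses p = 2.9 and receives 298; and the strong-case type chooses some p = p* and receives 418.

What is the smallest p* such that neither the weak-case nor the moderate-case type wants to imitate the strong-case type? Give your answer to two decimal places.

Weak-case type (on-path payoff 150) won't mimic when 150 ≥ 418 − 51·p*, i.e. p* ≥ 5.25.
Moderate-case type (on-path payoff 298 − 22×2.9 = 234.2) won't mimic when 234.2 ≥ 418 − 22·p*, i.e. p* ≥ 8.35.
Both must hold, so p* = max(5.25, 8.35) = 8.35. The moderate-case type's constraint binds.

8.35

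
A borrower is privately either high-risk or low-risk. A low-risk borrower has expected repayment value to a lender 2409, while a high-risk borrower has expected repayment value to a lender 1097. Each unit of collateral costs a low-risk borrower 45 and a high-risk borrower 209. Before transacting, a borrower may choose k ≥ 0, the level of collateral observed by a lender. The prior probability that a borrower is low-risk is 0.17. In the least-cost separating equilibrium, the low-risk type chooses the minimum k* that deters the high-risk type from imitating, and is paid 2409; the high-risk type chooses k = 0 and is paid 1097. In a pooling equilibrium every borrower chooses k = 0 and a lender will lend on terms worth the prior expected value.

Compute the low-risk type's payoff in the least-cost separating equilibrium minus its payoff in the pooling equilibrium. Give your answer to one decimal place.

Least-cost separating signal: k* solves 1097 = 2409 − 209·k*, so k* = (2409 − 1097)/209 ≈ 6.2775.
Low-risk type's separating payoff: 2409 − 45 × k* = 2409 − 45 × (2409 − 1097)/209 = 2409 − 59040/209 ≈ 2126.512.
Pooling payoff: 0.17 × 2409 + 0.83 × 1097 = 1320.04.
Difference: 2126.512 − 1320.04 = 806.472, i.e. 806.5 to one decimal place.
The low-risk type prefers to separate.

806.5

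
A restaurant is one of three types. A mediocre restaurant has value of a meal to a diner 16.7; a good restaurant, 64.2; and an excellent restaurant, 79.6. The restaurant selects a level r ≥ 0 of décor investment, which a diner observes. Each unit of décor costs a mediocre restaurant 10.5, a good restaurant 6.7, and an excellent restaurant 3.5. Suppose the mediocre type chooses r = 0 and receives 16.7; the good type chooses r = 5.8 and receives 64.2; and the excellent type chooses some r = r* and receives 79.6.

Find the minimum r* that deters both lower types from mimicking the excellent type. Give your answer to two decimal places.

Good type (on-path payoff 64.2 − 6.7×5.8 = 25.34) won't mimic when 25.34 ≥ 79.6 − 6.7·r*, i.e. r* ≥ 8.10.
Mediocre type (on-path payoff 16.7) won't mimic when 16.7 ≥ 79.6 − 10.5·r*, i.e. r* ≥ 5.99.
Both must hold, so r* = max(5.99, 8.10) = 8.10. The good type's constraint binds.

8.10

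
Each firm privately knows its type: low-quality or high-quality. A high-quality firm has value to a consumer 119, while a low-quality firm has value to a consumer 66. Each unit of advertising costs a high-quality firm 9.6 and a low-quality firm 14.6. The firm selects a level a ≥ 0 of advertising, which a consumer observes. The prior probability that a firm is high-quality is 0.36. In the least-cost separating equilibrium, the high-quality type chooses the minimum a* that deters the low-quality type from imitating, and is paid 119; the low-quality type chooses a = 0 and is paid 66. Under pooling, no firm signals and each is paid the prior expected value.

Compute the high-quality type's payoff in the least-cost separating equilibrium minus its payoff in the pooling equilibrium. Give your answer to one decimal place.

-0.9

Least-cost separating signal: a* solves 66 = 119 − 14.6·a*, so a* = (119 − 66)/14.6 ≈ 3.6301.
High-quality type's separating payoff: 119 − 9.6 × a* = 119 − 9.6 × (119 − 66)/14.6 = 119 − 508.8/14.6 ≈ 84.151.
Pooling payoff: 0.36 × 119 + 0.64 × 66 = 85.08.
Difference: 84.151 − 85.08 = -0.929, i.e. -0.9 to one decimal place.
The high-quality type would prefer the pooling outcome.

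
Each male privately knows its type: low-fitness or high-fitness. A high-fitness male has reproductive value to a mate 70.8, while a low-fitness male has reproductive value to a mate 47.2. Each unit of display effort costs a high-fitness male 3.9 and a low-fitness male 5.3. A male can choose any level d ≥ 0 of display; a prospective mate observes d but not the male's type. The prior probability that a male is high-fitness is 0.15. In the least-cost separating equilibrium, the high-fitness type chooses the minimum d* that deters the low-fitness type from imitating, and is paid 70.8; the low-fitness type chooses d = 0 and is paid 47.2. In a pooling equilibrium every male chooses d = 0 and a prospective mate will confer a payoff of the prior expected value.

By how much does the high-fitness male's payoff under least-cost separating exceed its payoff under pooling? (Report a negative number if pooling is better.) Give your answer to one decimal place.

2.7

Least-cost separating signal: d* solves 47.2 = 70.8 − 5.3·d*, so d* = (70.8 − 47.2)/5.3 ≈ 4.4528.
High-fitness type's separating payoff: 70.8 − 3.9 × d* = 70.8 − 3.9 × (70.8 − 47.2)/5.3 = 70.8 − 92.04/5.3 ≈ 53.434.
Pooling payoff: 0.15 × 70.8 + 0.85 × 47.2 = 50.74.
Difference: 53.434 − 50.74 = 2.694, i.e. 2.7 to one decimal place.
The high-fitness type prefers to separate.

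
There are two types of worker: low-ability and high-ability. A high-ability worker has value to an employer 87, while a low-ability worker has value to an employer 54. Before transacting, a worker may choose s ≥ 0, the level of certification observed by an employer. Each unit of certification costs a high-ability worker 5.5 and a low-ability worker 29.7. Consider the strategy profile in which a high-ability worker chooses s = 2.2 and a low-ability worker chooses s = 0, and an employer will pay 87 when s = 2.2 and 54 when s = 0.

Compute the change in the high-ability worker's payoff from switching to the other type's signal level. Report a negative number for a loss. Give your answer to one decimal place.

-20.9

Playing s = 2.2 the high-ability worker receives 87 − 5.5 × 2.2 = 74.9.
Deviating to s = 0 yields 54 instead.
Gain from deviating: 54 − 74.9 = -20.9.
The gain is negative, so the high-ability type's incentive-compatibility constraint is satisfied.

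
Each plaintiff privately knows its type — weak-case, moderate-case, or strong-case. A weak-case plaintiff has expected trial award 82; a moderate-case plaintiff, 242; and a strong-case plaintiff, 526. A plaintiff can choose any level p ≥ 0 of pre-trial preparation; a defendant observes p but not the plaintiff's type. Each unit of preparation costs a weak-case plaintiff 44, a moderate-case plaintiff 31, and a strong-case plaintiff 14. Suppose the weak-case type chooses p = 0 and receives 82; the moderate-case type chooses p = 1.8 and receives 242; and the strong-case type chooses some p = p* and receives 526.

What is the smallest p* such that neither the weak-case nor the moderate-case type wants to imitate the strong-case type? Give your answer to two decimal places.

Weak-case type (on-path payoff 82) won't mimic when 82 ≥ 526 − 44·p*, i.e. p* ≥ 10.09.
Moderate-case type (on-path payoff 242 − 31×1.8 = 186.2) won't mimic when 186.2 ≥ 526 − 31·p*, i.e. p* ≥ 10.96.
Both must hold, so p* = max(10.09, 10.96) = 10.96. The moderate-case type's constraint binds.

10.96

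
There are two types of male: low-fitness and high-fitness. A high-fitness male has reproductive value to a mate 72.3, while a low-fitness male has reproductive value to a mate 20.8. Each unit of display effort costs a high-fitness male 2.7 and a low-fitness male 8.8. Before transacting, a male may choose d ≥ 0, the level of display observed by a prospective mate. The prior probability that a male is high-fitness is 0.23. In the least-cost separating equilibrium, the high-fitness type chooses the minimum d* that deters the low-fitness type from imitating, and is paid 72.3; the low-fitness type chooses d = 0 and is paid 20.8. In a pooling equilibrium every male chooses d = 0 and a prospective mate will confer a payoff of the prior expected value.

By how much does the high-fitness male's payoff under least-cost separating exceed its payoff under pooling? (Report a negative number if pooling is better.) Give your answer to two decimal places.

Least-cost separating signal: d* solves 20.8 = 72.3 − 8.8·d*, so d* = (72.3 − 20.8)/8.8 ≈ 5.8523.
High-fitness type's separating payoff: 72.3 − 2.7 × d* = 72.3 − 2.7 × (72.3 − 20.8)/8.8 = 72.3 − 139.05/8.8 ≈ 56.4989.
Pooling payoff: 0.23 × 72.3 + 0.77 × 20.8 = 32.645.
Difference: 56.4989 − 32.645 = 23.8539, i.e. 23.85 to two decimal places.
The high-fitness type prefers to separate.

23.85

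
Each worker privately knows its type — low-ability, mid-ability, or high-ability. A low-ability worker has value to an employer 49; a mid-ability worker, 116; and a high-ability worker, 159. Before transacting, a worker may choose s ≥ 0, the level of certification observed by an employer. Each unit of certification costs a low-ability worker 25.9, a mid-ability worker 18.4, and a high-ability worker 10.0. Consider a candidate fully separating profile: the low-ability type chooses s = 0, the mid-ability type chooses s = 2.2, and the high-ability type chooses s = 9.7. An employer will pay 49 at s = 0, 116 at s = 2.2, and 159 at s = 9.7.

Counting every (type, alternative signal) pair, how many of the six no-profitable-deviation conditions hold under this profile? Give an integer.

Mid-ability (own payoff 116 − 18.4×2.2 = 75.52): to s=0 gives 49 → no gain ✓; to s=9.7 gives 159 − 18.4×9.7 = -19.48 → no gain ✓.
High-ability (own payoff 159 − 10.0×9.7 = 62): to s=0 gives 49 → no gain ✓; to s=2.2 gives 116 − 10.0×2.2 = 94 → profitable ✗.
Low-ability (own payoff 49): to s=2.2 gives 116 − 25.9×2.2 = 59.02 → profitable ✗; to s=9.7 gives 159 − 25.9×9.7 = -92.23 → no gain ✓.
4 of the 6 constraints hold; not an equilibrium.

4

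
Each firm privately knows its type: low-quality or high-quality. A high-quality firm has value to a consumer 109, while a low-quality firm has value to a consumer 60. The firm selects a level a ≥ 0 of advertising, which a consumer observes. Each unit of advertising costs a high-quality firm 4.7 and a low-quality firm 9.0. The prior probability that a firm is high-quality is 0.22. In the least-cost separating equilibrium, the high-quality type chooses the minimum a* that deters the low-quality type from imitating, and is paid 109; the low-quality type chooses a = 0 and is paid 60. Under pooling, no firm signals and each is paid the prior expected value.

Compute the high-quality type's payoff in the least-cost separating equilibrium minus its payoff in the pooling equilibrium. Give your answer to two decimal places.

Least-cost separating signal: a* solves 60 = 109 − 9.0·a*, so a* = (109 − 60)/9.0 ≈ 5.4444.
High-quality type's separating payoff: 109 − 4.7 × a* = 109 − 4.7 × (109 − 60)/9.0 = 109 − 230.3/9.0 ≈ 83.4111.
Pooling payoff: 0.22 × 109 + 0.78 × 60 = 70.78.
Difference: 83.4111 − 70.78 = 12.6311, i.e. 12.63 to two decimal places.
The high-quality type prefers to separate.

12.63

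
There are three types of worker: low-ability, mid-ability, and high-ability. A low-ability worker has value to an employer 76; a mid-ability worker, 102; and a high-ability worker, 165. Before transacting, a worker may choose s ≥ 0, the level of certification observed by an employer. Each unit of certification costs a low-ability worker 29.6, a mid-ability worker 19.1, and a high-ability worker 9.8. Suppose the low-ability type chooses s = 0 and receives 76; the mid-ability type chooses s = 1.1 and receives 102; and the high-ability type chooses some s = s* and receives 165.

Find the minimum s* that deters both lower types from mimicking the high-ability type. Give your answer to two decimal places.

4.40

Mid-ability type (on-path payoff 102 − 19.1×1.1 = 80.99) won't mimic when 80.99 ≥ 165 − 19.1·s*, i.e. s* ≥ 4.40.
Low-ability type (on-path payoff 76) won't mimic when 76 ≥ 165 − 29.6·s*, i.e. s* ≥ 3.01.
Both must hold, so s* = max(3.01, 4.40) = 4.40. The mid-ability type's constraint binds.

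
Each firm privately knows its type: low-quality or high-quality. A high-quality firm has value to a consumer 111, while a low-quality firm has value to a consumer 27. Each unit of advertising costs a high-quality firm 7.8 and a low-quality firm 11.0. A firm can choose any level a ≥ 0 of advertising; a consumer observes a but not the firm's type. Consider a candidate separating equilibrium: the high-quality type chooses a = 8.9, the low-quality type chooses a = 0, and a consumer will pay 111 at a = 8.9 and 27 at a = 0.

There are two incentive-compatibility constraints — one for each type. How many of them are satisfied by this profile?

High-quality type: signal → 111 − 7.8 × 8.9 = 41.58; deviate to 0 → 27. IC holds (41.58 ≥ 27).
Low-quality type: stay at 0 → 27; mimic → 111 − 11.0 × 8.9 = 13.1. IC holds (27 ≥ 13.1).
2 of 2 constraints hold, so this is a separating equilibrium.

2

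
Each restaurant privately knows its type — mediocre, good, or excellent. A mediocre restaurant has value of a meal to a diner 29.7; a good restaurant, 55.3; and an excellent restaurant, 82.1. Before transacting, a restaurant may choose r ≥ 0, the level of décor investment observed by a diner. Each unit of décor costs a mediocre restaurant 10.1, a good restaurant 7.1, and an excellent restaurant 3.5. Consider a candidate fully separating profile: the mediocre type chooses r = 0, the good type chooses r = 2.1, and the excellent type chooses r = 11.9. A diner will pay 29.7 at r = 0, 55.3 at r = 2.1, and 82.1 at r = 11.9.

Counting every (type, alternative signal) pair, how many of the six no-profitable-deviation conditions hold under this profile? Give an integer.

Good (own payoff 55.3 − 7.1×2.1 = 40.39): to r=0 gives 29.7 → no gain ✓; to r=11.9 gives 82.1 − 7.1×11.9 = -2.39 → no gain ✓.
Mediocre (own payoff 29.7): to r=2.1 gives 55.3 − 10.1×2.1 = 34.09 → profitable ✗; to r=11.9 gives 82.1 − 10.1×11.9 = -38.09 → no gain ✓.
Excellent (own payoff 82.1 − 3.5×11.9 = 40.45): to r=0 gives 29.7 → no gain ✓; to r=2.1 gives 55.3 − 3.5×2.1 = 47.95 → profitable ✗.
4 of the 6 constraints hold; not an equilibrium.

4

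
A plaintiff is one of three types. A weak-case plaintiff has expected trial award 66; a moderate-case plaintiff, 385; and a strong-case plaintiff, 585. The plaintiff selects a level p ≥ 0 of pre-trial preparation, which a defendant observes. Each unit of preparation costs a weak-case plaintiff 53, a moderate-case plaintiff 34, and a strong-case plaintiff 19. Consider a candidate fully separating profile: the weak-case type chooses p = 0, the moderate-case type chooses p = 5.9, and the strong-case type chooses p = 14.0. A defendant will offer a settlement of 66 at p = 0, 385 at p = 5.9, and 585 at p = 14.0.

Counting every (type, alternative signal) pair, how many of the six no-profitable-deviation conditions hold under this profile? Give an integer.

Moderate-case (own payoff 385 − 34×5.9 = 184.4): to p=0 gives 66 → no gain ✓; to p=14.0 gives 585 − 34×14.0 = 109 → no gain ✓.
Strong-case (own payoff 585 − 19×14.0 = 319): to p=0 gives 66 → no gain ✓; to p=5.9 gives 385 − 19×5.9 = 272.9 → no gain ✓.
Weak-case (own payoff 66): to p=5.9 gives 385 − 53×5.9 = 72.3 → profitable ✗; to p=14.0 gives 585 − 53×14.0 = -157 → no gain ✓.
5 of the 6 constraints hold; not an equilibrium.

5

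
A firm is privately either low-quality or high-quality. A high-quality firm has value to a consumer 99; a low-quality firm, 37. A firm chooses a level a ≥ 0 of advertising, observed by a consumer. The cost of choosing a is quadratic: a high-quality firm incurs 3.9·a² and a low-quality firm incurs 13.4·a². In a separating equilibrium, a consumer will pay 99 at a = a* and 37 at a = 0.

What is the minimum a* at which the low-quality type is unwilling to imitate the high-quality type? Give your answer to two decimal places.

2.15

The low-quality type at a = 0 receives 37; imitating at a* yields 99 − 13.4·a*².
Indifference: 37 = 99 − 13.4·a*², so a*² = (99 − 37) / 13.4 ≈ 4.6269.
a* = √4.6269 ≈ 2.15.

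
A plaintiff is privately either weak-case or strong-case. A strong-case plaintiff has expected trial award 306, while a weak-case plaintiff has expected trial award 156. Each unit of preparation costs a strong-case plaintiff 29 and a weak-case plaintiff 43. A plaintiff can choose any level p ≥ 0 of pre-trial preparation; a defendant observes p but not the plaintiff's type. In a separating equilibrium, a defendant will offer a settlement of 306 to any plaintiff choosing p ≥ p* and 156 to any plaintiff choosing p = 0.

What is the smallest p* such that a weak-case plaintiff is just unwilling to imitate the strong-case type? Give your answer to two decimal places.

A weak-case plaintiff choosing p = 0 receives 156.
Imitating at p* instead would pay 306 at cost 43·p*, netting 306 − 43·p*.
Indifference: 156 = 306 − 43·p*, so p* = (306 − 156) / 43 ≈ 3.49.
At p* the weak-case type's incentive constraint just binds; the strong-case type strictly prefers p* since its per-unit cost is lower.

3.49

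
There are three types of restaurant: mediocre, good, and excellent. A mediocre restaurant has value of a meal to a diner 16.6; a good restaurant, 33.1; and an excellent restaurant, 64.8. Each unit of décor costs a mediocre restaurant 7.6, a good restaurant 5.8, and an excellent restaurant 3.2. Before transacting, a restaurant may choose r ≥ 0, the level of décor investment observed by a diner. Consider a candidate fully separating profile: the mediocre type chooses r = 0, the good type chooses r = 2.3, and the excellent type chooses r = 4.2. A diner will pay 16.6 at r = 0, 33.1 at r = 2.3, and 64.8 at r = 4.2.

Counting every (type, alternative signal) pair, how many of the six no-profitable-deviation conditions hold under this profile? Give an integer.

Good (own payoff 33.1 − 5.8×2.3 = 19.76): to r=0 gives 16.6 → no gain ✓; to r=4.2 gives 64.8 − 5.8×4.2 = 40.44 → profitable ✗.
Mediocre (own payoff 16.6): to r=2.3 gives 33.1 − 7.6×2.3 = 15.62 → no gain ✓; to r=4.2 gives 64.8 − 7.6×4.2 = 32.88 → profitable ✗.
Excellent (own payoff 64.8 − 3.2×4.2 = 51.36): to r=0 gives 16.6 → no gain ✓; to r=2.3 gives 33.1 − 3.2×2.3 = 25.74 → no gain ✓.
4 of the 6 constraints hold; not an equilibrium.

4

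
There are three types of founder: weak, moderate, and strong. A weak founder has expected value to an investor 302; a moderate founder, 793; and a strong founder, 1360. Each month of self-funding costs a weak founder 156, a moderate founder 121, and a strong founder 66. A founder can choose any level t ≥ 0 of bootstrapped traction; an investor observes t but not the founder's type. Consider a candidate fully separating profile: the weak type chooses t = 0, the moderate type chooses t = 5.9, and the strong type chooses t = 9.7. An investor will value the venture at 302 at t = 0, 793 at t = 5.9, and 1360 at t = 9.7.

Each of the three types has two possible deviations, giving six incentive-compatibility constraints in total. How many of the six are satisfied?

4

Moderate (own payoff 793 − 121×5.9 = 79.1): to t=0 gives 302 → profitable ✗; to t=9.7 gives 1360 − 121×9.7 = 186.3 → profitable ✗.
Weak (own payoff 302): to t=5.9 gives 793 − 156×5.9 = -127.4 → no gain ✓; to t=9.7 gives 1360 − 156×9.7 = -153.2 → no gain ✓.
Strong (own payoff 1360 − 66×9.7 = 719.8): to t=0 gives 302 → no gain ✓; to t=5.9 gives 793 − 66×5.9 = 403.6 → no gain ✓.
4 of the 6 constraints hold; not an equilibrium.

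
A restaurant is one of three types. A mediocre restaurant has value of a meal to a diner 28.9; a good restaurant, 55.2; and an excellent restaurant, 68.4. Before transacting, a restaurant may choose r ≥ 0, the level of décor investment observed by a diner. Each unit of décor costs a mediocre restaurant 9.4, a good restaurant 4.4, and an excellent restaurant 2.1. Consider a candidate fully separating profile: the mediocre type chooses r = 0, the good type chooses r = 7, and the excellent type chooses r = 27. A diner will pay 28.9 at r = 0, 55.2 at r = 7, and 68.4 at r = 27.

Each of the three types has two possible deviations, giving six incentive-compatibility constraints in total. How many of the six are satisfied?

3

Mediocre (own payoff 28.9): to r=7 gives 55.2 − 9.4×7 = -10.6 → no gain ✓; to r=27 gives 68.4 − 9.4×27 = -185.4 → no gain ✓.
Excellent (own payoff 68.4 − 2.1×27 = 11.7): to r=0 gives 28.9 → profitable ✗; to r=7 gives 55.2 − 2.1×7 = 40.5 → profitable ✗.
Good (own payoff 55.2 − 4.4×7 = 24.4): to r=0 gives 28.9 → profitable ✗; to r=27 gives 68.4 − 4.4×27 = -50.4 → no gain ✓.
3 of the 6 constraints hold; not an equilibrium.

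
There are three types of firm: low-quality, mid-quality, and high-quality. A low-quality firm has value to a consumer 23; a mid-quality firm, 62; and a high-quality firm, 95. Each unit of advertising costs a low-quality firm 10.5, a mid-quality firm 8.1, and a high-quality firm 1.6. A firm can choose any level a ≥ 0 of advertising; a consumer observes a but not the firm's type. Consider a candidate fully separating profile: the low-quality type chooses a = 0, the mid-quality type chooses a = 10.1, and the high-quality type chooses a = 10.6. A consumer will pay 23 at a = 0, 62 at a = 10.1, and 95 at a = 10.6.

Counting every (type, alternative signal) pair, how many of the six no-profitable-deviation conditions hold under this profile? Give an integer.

4

High-quality (own payoff 95 − 1.6×10.6 = 78.04): to a=0 gives 23 → no gain ✓; to a=10.1 gives 62 − 1.6×10.1 = 45.84 → no gain ✓.
Low-quality (own payoff 23): to a=10.1 gives 62 − 10.5×10.1 = -44.05 → no gain ✓; to a=10.6 gives 95 − 10.5×10.6 = -16.3 → no gain ✓.
Mid-quality (own payoff 62 − 8.1×10.1 = -19.81): to a=0 gives 23 → profitable ✗; to a=10.6 gives 95 − 8.1×10.6 = 9.14 → profitable ✗.
4 of the 6 constraints hold; not an equilibrium.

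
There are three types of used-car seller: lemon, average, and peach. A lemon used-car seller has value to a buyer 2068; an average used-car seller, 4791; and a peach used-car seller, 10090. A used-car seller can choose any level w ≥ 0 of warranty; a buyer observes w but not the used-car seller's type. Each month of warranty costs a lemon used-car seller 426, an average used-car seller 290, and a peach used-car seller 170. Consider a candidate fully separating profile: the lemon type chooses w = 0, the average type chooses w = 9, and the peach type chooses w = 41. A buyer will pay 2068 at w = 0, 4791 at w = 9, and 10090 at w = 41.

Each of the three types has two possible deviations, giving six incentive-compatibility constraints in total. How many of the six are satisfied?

5

Lemon (own payoff 2068): to w=9 gives 4791 − 426×9 = 957 → no gain ✓; to w=41 gives 10090 − 426×41 = -7376 → no gain ✓.
Average (own payoff 4791 − 290×9 = 2181): to w=0 gives 2068 → no gain ✓; to w=41 gives 10090 − 290×41 = -1800 → no gain ✓.
Peach (own payoff 10090 − 170×41 = 3120): to w=0 gives 2068 → no gain ✓; to w=9 gives 4791 − 170×9 = 3261 → profitable ✗.
5 of the 6 constraints hold; not an equilibrium.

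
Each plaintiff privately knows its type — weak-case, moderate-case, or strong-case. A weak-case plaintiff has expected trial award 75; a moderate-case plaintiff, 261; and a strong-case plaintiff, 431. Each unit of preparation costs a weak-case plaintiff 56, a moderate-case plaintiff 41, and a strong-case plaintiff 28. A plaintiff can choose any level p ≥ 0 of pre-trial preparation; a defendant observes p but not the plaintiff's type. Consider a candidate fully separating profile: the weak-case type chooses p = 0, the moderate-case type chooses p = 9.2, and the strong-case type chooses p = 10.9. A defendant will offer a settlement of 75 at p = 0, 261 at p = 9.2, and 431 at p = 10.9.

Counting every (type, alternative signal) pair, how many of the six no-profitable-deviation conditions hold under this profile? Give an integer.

4

Weak-case (own payoff 75): to p=9.2 gives 261 − 56×9.2 = -254.2 → no gain ✓; to p=10.9 gives 431 − 56×10.9 = -179.4 → no gain ✓.
Strong-case (own payoff 431 − 28×10.9 = 125.8): to p=0 gives 75 → no gain ✓; to p=9.2 gives 261 − 28×9.2 = 3.4 → no gain ✓.
Moderate-case (own payoff 261 − 41×9.2 = -116.2): to p=0 gives 75 → profitable ✗; to p=10.9 gives 431 − 41×10.9 = -15.9 → profitable ✗.
4 of the 6 constraints hold; not an equilibrium.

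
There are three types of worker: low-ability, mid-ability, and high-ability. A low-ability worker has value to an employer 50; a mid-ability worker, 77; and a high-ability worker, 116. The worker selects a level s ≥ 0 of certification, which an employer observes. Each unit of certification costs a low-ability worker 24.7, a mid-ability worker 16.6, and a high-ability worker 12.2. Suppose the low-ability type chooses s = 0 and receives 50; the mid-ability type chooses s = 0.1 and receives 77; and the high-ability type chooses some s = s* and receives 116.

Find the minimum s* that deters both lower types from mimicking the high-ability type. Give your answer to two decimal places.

2.67

Mid-ability type (on-path payoff 77 − 16.6×0.1 = 75.34) won't mimic when 75.34 ≥ 116 − 16.6·s*, i.e. s* ≥ 2.45.
Low-ability type (on-path payoff 50) won't mimic when 50 ≥ 116 − 24.7·s*, i.e. s* ≥ 2.67.
Both must hold, so s* = max(2.67, 2.45) = 2.67. The low-ability type's constraint binds.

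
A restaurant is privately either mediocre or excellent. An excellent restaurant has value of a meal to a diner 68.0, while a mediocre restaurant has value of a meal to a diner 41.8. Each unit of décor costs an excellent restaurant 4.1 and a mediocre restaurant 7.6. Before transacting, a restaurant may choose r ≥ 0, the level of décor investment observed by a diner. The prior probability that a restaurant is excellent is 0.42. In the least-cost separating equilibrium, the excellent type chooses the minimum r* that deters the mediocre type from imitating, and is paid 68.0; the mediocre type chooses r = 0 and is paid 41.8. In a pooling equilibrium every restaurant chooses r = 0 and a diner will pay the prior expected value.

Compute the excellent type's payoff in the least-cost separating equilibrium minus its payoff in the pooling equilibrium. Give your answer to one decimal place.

1.1

Least-cost separating signal: r* solves 41.8 = 68.0 − 7.6·r*, so r* = (68.0 − 41.8)/7.6 ≈ 3.4474.
Excellent type's separating payoff: 68.0 − 4.1 × r* = 68.0 − 4.1 × (68.0 − 41.8)/7.6 = 68.0 − 107.42/7.6 ≈ 53.866.
Pooling payoff: 0.42 × 68.0 + 0.58 × 41.8 = 52.804.
Difference: 53.866 − 52.804 = 1.062, i.e. 1.1 to one decimal place.
The excellent type prefers to separate.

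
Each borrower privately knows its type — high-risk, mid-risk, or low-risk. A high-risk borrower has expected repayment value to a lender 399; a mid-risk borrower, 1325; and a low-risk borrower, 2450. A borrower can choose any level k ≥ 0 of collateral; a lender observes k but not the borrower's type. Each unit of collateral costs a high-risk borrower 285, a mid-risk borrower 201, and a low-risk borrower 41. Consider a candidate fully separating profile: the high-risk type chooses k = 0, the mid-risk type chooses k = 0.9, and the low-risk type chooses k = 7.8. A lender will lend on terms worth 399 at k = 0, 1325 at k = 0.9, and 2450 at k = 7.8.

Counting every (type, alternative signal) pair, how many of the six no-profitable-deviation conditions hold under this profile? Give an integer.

Mid-risk (own payoff 1325 − 201×0.9 = 1144.1): to k=0 gives 399 → no gain ✓; to k=7.8 gives 2450 − 201×7.8 = 882.2 → no gain ✓.
High-risk (own payoff 399): to k=0.9 gives 1325 − 285×0.9 = 1068.5 → profitable ✗; to k=7.8 gives 2450 − 285×7.8 = 227 → no gain ✓.
Low-risk (own payoff 2450 − 41×7.8 = 2130.2): to k=0 gives 399 → no gain ✓; to k=0.9 gives 1325 − 41×0.9 = 1288.1 → no gain ✓.
5 of the 6 constraints hold; not an equilibrium.

5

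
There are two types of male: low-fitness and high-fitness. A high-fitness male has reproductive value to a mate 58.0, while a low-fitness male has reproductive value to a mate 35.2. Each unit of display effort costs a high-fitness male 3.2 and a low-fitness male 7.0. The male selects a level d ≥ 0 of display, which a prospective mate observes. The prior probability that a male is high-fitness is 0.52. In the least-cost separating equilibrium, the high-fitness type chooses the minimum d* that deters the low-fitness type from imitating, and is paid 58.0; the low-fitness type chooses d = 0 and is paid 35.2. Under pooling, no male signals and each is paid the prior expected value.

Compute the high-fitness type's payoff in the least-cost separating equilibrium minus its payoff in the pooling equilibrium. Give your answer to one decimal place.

Least-cost separating signal: d* solves 35.2 = 58.0 − 7.0·d*, so d* = (58.0 − 35.2)/7.0 ≈ 3.2571.
High-fitness type's separating payoff: 58.0 − 3.2 × d* = 58.0 − 3.2 × (58.0 − 35.2)/7.0 = 58.0 − 72.96/7.0 ≈ 47.577.
Pooling payoff: 0.52 × 58.0 + 0.48 × 35.2 = 47.056.
Difference: 47.577 − 47.056 = 0.521, i.e. 0.5 to one decimal place.
The high-fitness type prefers to separate.

0.5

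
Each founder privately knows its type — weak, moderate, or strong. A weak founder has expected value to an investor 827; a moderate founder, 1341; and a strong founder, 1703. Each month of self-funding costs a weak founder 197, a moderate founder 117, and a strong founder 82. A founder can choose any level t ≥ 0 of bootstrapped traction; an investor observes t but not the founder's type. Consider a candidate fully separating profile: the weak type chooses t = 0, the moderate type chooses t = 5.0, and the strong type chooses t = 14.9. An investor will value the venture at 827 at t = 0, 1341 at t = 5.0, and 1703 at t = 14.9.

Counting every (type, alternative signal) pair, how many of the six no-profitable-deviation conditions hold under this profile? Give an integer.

Moderate (own payoff 1341 − 117×5.0 = 756): to t=0 gives 827 → profitable ✗; to t=14.9 gives 1703 − 117×14.9 = -40.3 → no gain ✓.
Weak (own payoff 827): to t=5.0 gives 1341 − 197×5.0 = 356 → no gain ✓; to t=14.9 gives 1703 − 197×14.9 = -1232.3 → no gain ✓.
Strong (own payoff 1703 − 82×14.9 = 481.2): to t=0 gives 827 → profitable ✗; to t=5.0 gives 1341 − 82×5.0 = 931 → profitable ✗.
3 of the 6 constraints hold; not an equilibrium.

3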